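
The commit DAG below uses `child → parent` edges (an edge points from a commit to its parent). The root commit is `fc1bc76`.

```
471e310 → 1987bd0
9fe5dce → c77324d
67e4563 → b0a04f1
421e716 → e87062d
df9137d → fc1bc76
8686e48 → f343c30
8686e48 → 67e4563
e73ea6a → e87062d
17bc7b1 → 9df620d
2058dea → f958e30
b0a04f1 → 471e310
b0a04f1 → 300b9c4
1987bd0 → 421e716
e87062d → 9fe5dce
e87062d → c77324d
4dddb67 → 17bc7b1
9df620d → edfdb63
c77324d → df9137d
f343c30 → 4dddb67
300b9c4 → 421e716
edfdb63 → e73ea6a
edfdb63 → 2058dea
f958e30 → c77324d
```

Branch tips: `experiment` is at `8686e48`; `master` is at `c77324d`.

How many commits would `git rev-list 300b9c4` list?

Walking parent pointers from 300b9c4: reachable set = {300b9c4, 421e716, 9fe5dce, c77324d, df9137d, e87062d, fc1bc76}.
That is 7 commits.

7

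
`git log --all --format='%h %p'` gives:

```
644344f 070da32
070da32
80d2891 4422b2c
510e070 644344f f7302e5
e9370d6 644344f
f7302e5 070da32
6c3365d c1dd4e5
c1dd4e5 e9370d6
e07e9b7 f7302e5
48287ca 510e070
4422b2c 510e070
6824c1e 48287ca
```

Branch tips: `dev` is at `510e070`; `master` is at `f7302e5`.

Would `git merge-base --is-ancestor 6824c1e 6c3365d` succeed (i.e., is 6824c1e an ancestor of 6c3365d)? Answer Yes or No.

Ancestors of 6c3365d: {070da32, 644344f, 6c3365d, c1dd4e5, e9370d6}.
6824c1e is not in that set, so it is not an ancestor of 6c3365d.

No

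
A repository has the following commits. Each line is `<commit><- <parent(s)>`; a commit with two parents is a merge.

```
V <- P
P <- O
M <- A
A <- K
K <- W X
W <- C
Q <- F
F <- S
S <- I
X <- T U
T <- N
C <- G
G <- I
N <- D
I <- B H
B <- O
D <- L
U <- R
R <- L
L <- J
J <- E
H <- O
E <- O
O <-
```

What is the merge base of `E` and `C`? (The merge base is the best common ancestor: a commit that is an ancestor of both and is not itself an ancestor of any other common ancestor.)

Ancestors of E: {E, O}.
Ancestors of C: {B, C, G, H, I, O}.
Common ancestors: {O}.
The only common ancestor is O, so it is the merge base.

O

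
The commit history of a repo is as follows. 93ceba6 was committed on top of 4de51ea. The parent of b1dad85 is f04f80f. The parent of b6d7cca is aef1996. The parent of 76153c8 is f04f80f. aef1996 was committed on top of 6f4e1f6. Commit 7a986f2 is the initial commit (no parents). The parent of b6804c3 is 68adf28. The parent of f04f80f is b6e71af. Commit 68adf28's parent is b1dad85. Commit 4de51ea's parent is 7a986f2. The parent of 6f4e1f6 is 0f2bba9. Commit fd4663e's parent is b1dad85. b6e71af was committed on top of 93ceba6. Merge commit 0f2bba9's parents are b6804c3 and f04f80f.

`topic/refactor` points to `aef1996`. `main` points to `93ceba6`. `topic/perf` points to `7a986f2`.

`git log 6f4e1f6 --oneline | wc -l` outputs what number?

Walking parent pointers from 6f4e1f6: reachable set = {0f2bba9, 4de51ea, 68adf28, 6f4e1f6, 7a986f2, 93ceba6, b1dad85, b6804c3, b6e71af, f04f80f}.
That is 10 commits.

10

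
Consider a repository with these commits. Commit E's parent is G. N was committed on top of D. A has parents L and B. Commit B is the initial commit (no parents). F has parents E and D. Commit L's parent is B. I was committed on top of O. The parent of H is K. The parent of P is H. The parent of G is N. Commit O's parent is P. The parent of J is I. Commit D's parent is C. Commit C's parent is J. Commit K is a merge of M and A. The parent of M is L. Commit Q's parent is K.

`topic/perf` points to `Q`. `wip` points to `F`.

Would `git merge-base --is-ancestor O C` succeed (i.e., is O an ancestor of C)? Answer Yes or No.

Yes

Ancestors of C (commits reachable by following parents): {A, B, C, H, I, J, K, L, M, O, P}.
O is in that set, so it is an ancestor of C.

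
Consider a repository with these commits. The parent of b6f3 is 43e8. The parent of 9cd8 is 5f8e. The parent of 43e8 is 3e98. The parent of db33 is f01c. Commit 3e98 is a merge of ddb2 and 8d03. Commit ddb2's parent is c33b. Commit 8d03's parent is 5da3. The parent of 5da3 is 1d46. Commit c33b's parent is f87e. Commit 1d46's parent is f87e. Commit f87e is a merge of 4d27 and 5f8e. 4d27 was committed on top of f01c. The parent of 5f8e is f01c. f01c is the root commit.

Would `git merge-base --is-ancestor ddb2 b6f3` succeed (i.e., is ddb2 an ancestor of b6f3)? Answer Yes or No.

Yes

Ancestors of b6f3 (commits reachable by following parents): {1d46, 3e98, 43e8, 4d27, 5da3, 5f8e, 8d03, b6f3, c33b, ddb2, f01c, f87e}.
ddb2 is in that set, so it is an ancestor of b6f3.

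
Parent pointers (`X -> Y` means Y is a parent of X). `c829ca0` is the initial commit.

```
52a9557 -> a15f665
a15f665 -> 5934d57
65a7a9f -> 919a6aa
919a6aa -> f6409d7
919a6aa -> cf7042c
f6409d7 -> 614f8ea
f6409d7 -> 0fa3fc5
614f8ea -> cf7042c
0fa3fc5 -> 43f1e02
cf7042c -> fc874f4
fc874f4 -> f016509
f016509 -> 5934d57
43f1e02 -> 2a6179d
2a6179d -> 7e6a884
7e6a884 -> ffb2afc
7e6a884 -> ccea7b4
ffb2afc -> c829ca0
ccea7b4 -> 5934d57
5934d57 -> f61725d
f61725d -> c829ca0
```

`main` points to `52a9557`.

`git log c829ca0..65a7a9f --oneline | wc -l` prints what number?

15

Reachable from 65a7a9f: {0fa3fc5, 2a6179d, 43f1e02, 5934d57, 614f8ea, 65a7a9f, 7e6a884, 919a6aa, c829ca0, ccea7b4, cf7042c, f016509, f61725d, f6409d7, fc874f4, ffb2afc}.
Reachable from c829ca0: {c829ca0}.
In 65a7a9f's history but not c829ca0's: {0fa3fc5, 2a6179d, 43f1e02, 5934d57, 614f8ea, 65a7a9f, 7e6a884, 919a6aa, ccea7b4, cf7042c, f016509, f61725d, f6409d7, fc874f4, ffb2afc} — 15 commits.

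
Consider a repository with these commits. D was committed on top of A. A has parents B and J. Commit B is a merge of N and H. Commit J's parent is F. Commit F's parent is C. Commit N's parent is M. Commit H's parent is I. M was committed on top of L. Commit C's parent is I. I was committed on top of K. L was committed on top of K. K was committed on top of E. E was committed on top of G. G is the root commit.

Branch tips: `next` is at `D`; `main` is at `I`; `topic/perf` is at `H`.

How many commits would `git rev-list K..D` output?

Reachable from D: {A, B, C, D, E, F, G, H, I, J, K, L, M, N}.
Reachable from K: {E, G, K}.
In D's history but not K's: {A, B, C, D, F, H, I, J, L, M, N} — 11 commits.

11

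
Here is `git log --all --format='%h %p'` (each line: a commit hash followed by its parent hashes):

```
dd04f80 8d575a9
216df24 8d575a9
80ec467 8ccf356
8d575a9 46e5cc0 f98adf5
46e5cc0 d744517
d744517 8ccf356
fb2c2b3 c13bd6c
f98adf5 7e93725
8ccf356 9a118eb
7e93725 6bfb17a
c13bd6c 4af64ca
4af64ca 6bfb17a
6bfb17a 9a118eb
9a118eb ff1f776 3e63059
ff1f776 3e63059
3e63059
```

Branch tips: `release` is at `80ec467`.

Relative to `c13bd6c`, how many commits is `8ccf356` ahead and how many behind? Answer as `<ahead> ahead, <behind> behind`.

1 ahead, 3 behind

Reachable from 8ccf356: {3e63059, 8ccf356, 9a118eb, ff1f776}.
Reachable from c13bd6c: {3e63059, 4af64ca, 6bfb17a, 9a118eb, c13bd6c, ff1f776}.
Only in 8ccf356's history (ahead): {8ccf356} — 1.
Only in c13bd6c's history (behind): {4af64ca, 6bfb17a, c13bd6c} — 3.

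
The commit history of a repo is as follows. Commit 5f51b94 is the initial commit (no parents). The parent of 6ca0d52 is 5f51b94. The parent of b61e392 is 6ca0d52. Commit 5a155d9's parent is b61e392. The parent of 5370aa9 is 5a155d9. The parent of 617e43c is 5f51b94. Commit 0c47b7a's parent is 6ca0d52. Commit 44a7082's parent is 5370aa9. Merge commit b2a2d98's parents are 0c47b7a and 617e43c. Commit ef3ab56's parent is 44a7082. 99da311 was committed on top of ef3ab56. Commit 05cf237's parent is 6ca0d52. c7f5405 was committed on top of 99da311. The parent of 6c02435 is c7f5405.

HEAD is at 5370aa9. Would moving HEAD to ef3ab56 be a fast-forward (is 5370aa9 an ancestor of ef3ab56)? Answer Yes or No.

Yes

A fast-forward from 5370aa9 to ef3ab56 is possible iff 5370aa9 is an ancestor of ef3ab56.
Ancestors of ef3ab56: {44a7082, 5370aa9, 5a155d9, 5f51b94, 6ca0d52, b61e392, ef3ab56}.
5370aa9 is among them, so fast-forward is possible.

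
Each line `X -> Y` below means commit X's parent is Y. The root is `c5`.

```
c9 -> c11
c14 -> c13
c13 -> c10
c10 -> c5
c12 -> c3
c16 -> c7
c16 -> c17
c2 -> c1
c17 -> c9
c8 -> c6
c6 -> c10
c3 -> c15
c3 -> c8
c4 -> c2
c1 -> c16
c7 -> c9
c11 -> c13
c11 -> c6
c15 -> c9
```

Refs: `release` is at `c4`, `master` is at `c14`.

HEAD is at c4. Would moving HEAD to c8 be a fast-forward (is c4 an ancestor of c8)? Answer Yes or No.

A fast-forward from c4 to c8 is possible iff c4 is an ancestor of c8.
Ancestors of c8: {c10, c5, c6, c8}.
c4 is not among them, so fast-forward is not possible.

No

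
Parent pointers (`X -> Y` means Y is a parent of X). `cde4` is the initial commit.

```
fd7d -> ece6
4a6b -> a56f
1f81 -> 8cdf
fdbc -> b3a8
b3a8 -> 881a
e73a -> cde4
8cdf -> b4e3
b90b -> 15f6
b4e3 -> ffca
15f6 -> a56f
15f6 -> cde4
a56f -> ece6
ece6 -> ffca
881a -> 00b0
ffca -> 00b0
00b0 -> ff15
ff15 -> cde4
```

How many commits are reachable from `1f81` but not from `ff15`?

Reachable from 1f81: {00b0, 1f81, 8cdf, b4e3, cde4, ff15, ffca}.
Reachable from ff15: {cde4, ff15}.
In 1f81's history but not ff15's: {00b0, 1f81, 8cdf, b4e3, ffca} — 5 commits.

5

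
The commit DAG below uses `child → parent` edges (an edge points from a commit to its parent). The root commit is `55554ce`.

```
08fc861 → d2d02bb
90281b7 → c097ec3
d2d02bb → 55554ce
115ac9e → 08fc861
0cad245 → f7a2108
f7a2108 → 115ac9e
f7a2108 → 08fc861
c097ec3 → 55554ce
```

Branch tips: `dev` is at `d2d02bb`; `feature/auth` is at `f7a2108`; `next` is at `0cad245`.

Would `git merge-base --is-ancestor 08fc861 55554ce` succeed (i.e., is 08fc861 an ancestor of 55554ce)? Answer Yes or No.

Ancestors of 55554ce: {55554ce}.
08fc861 is not in that set, so it is not an ancestor of 55554ce.

No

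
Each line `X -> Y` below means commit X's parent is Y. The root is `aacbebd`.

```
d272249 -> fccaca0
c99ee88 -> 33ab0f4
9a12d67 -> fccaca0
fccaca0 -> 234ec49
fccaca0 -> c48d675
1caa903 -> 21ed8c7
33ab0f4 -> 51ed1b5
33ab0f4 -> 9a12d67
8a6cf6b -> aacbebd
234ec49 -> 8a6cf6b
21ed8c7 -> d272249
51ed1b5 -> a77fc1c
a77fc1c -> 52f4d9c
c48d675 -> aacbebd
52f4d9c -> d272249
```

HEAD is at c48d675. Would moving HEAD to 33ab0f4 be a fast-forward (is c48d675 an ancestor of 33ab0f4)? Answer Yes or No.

A fast-forward from c48d675 to 33ab0f4 is possible iff c48d675 is an ancestor of 33ab0f4.
Ancestors of 33ab0f4: {234ec49, 33ab0f4, 51ed1b5, 52f4d9c, 8a6cf6b, 9a12d67, a77fc1c, aacbebd, c48d675, d272249, fccaca0}.
c48d675 is among them, so fast-forward is possible.

Yes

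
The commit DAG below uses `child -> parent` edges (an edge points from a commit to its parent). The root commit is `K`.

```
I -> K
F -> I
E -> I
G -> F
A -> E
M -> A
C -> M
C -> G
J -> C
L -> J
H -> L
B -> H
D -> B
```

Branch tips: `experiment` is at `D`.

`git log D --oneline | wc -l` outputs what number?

13

Walking parent pointers from D: reachable set = {A, B, C, D, E, F, G, H, I, J, K, L, M}.
That is 13 commits.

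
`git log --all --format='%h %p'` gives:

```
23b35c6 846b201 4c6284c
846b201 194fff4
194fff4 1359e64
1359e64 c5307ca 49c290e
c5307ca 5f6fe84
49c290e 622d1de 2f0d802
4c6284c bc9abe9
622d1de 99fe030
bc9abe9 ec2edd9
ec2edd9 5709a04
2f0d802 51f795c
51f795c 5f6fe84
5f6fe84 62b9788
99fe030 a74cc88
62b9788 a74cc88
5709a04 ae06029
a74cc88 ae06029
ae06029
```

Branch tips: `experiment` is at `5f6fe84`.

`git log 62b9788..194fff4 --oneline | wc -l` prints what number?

Reachable from 194fff4: {1359e64, 194fff4, 2f0d802, 49c290e, 51f795c, 5f6fe84, 622d1de, 62b9788, 99fe030, a74cc88, ae06029, c5307ca}.
Reachable from 62b9788: {62b9788, a74cc88, ae06029}.
In 194fff4's history but not 62b9788's: {1359e64, 194fff4, 2f0d802, 49c290e, 51f795c, 5f6fe84, 622d1de, 99fe030, c5307ca} — 9 commits.

9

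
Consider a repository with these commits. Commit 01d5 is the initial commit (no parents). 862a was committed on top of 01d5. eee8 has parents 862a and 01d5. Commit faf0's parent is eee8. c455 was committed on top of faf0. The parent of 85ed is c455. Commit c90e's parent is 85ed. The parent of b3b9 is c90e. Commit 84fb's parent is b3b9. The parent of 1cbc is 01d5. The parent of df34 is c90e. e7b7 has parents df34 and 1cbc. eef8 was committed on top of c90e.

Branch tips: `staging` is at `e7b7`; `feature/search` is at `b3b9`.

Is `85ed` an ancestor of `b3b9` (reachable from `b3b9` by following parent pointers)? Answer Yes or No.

Yes

Ancestors of b3b9 (commits reachable by following parents): {01d5, 85ed, 862a, b3b9, c455, c90e, eee8, faf0}.
85ed is in that set, so it is an ancestor of b3b9.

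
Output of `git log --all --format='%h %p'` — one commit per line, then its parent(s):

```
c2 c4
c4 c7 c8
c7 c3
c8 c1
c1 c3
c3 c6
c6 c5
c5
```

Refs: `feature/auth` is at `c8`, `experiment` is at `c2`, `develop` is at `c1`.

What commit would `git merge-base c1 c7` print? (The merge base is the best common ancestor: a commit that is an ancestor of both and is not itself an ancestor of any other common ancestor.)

Ancestors of c1: {c1, c3, c5, c6}.
Ancestors of c7: {c3, c5, c6, c7}.
Common ancestors: {c3, c5, c6}.
Among these, c3 is not an ancestor of any other common ancestor — it is the merge base.

c3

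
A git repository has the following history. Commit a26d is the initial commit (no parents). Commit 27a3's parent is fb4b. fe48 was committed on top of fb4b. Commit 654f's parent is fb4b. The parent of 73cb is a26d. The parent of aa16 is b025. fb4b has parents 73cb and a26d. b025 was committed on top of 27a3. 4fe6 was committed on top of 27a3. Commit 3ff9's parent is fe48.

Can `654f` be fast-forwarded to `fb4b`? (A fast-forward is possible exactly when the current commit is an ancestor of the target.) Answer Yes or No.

No

A fast-forward from 654f to fb4b is possible iff 654f is an ancestor of fb4b.
Ancestors of fb4b: {73cb, a26d, fb4b}.
654f is not among them, so fast-forward is not possible.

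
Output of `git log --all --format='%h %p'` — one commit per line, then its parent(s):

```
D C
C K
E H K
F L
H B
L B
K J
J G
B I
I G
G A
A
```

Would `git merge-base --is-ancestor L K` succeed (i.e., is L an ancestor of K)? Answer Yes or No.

Ancestors of K: {A, G, J, K}.
L is not in that set, so it is not an ancestor of K.

No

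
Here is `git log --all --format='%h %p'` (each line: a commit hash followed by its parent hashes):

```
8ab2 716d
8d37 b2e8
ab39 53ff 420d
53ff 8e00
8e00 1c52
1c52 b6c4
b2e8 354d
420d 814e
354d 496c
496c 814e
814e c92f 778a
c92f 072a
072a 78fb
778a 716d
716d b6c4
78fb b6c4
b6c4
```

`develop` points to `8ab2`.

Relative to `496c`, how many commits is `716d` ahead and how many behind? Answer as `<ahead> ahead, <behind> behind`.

Reachable from 716d: {716d, b6c4}.
Reachable from 496c: {072a, 496c, 716d, 778a, 78fb, 814e, b6c4, c92f}.
Only in 716d's history (ahead): {} — 0.
Only in 496c's history (behind): {072a, 496c, 778a, 78fb, 814e, c92f} — 6.

0 ahead, 6 behind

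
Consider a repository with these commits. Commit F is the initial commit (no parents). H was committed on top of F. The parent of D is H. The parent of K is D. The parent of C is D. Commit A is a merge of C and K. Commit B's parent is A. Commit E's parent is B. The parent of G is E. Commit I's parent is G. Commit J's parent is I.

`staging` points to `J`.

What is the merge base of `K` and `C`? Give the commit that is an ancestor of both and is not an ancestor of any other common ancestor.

Ancestors of K: {D, F, H, K}.
Ancestors of C: {C, D, F, H}.
Common ancestors: {D, F, H}.
Among these, D is not an ancestor of any other common ancestor — it is the merge base.

D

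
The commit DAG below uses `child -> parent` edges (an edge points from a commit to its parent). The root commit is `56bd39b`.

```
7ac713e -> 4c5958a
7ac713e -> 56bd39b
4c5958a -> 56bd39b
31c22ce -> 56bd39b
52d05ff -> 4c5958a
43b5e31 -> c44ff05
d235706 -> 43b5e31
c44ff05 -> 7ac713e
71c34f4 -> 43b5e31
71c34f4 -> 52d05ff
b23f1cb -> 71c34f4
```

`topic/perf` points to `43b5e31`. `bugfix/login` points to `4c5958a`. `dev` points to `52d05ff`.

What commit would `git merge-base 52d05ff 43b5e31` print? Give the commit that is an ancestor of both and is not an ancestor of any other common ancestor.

4c5958a

Ancestors of 52d05ff: {4c5958a, 52d05ff, 56bd39b}.
Ancestors of 43b5e31: {43b5e31, 4c5958a, 56bd39b, 7ac713e, c44ff05}.
Common ancestors: {4c5958a, 56bd39b}.
Among these, 4c5958a is not an ancestor of any other common ancestor — it is the merge base.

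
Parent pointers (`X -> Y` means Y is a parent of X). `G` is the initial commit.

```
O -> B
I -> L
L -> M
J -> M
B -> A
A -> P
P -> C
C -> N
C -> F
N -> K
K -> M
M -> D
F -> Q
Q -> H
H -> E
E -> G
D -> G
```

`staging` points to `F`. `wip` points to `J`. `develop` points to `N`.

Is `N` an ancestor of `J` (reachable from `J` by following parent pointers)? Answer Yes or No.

No

Ancestors of J: {D, G, J, M}.
N is not in that set, so it is not an ancestor of J.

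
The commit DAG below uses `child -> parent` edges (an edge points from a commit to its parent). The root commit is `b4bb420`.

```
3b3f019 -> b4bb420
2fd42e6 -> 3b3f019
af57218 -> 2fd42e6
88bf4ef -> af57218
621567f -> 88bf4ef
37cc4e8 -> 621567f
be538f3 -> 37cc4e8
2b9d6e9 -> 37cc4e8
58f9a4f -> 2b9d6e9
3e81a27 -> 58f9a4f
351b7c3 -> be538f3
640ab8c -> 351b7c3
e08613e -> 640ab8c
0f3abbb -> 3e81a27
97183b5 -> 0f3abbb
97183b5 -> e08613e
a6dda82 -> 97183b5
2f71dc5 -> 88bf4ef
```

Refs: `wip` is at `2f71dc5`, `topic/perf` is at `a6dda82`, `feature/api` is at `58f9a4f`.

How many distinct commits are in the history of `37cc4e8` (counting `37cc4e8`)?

7

Walking parent pointers from 37cc4e8: reachable set = {2fd42e6, 37cc4e8, 3b3f019, 621567f, 88bf4ef, af57218, b4bb420}.
That is 7 commits.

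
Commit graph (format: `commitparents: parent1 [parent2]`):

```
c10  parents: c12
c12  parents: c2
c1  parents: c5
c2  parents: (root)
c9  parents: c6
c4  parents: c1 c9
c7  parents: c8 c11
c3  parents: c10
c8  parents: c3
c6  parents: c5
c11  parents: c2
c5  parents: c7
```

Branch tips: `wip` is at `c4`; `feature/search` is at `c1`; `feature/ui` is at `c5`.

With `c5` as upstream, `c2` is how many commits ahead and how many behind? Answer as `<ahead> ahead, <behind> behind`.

0 ahead, 7 behind

Reachable from c2: {c2}.
Reachable from c5: {c10, c11, c12, c2, c3, c5, c7, c8}.
Only in c2's history (ahead): {} — 0.
Only in c5's history (behind): {c10, c11, c12, c3, c5, c7, c8} — 7.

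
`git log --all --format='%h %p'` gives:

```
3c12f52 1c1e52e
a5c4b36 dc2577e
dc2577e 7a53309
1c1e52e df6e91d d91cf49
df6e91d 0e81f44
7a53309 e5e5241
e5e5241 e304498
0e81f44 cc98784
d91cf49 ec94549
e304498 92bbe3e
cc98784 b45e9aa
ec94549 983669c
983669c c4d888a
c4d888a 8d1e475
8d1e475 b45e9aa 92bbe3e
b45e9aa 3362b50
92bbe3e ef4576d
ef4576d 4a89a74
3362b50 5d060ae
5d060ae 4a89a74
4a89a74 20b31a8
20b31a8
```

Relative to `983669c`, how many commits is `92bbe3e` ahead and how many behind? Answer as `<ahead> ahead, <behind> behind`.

0 ahead, 6 behind

Reachable from 92bbe3e: {20b31a8, 4a89a74, 92bbe3e, ef4576d}.
Reachable from 983669c: {20b31a8, 3362b50, 4a89a74, 5d060ae, 8d1e475, 92bbe3e, 983669c, b45e9aa, c4d888a, ef4576d}.
Only in 92bbe3e's history (ahead): {} — 0.
Only in 983669c's history (behind): {3362b50, 5d060ae, 8d1e475, 983669c, b45e9aa, c4d888a} — 6.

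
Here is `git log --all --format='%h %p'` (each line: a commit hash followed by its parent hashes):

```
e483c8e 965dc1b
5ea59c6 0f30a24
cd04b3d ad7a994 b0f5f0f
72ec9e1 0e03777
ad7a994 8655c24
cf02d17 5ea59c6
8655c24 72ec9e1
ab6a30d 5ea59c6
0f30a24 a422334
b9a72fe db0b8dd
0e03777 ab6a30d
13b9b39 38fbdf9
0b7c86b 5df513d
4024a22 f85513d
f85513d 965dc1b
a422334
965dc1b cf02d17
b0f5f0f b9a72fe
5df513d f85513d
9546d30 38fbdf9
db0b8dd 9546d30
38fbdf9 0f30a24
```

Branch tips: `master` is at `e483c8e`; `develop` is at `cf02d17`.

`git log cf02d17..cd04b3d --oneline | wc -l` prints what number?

Reachable from cd04b3d: {0e03777, 0f30a24, 38fbdf9, 5ea59c6, 72ec9e1, 8655c24, 9546d30, a422334, ab6a30d, ad7a994, b0f5f0f, b9a72fe, cd04b3d, db0b8dd}.
Reachable from cf02d17: {0f30a24, 5ea59c6, a422334, cf02d17}.
In cd04b3d's history but not cf02d17's: {0e03777, 38fbdf9, 72ec9e1, 8655c24, 9546d30, ab6a30d, ad7a994, b0f5f0f, b9a72fe, cd04b3d, db0b8dd} — 11 commits.

11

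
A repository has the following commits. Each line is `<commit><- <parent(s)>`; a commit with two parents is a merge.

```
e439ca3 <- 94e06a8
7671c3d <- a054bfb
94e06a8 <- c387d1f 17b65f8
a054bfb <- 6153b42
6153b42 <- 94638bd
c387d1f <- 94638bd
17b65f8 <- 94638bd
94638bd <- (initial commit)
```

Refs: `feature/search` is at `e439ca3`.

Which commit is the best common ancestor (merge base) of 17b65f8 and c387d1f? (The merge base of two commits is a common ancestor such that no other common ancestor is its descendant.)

94638bd

Ancestors of 17b65f8: {17b65f8, 94638bd}.
Ancestors of c387d1f: {94638bd, c387d1f}.
Common ancestors: {94638bd}.
The only common ancestor is 94638bd, so it is the merge base.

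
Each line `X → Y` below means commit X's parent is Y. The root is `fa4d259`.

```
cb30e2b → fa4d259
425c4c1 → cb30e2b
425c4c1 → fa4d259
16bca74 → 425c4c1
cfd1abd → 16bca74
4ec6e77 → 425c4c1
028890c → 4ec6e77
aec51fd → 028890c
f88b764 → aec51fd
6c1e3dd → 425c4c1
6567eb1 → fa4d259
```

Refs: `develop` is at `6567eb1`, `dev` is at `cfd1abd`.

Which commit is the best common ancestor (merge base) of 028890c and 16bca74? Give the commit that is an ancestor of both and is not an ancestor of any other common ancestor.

Ancestors of 028890c: {028890c, 425c4c1, 4ec6e77, cb30e2b, fa4d259}.
Ancestors of 16bca74: {16bca74, 425c4c1, cb30e2b, fa4d259}.
Common ancestors: {425c4c1, cb30e2b, fa4d259}.
Among these, 425c4c1 is not an ancestor of any other common ancestor — it is the merge base.

425c4c1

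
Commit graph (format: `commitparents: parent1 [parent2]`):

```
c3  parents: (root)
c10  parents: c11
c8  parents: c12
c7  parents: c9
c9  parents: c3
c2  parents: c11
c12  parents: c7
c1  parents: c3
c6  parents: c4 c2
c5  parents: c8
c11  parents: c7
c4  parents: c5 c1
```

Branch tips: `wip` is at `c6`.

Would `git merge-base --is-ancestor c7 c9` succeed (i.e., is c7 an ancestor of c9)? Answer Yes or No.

Ancestors of c9: {c3, c9}.
c7 is not in that set, so it is not an ancestor of c9.

No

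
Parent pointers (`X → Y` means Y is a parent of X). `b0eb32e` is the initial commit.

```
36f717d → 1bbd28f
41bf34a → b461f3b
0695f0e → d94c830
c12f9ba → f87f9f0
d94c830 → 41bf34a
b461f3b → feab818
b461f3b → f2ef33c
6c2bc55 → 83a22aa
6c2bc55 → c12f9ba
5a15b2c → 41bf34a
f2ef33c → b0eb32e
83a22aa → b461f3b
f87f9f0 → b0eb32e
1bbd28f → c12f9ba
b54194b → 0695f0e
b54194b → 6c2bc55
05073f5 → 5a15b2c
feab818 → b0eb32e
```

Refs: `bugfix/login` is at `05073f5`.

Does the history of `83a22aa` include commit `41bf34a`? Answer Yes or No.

Ancestors of 83a22aa: {83a22aa, b0eb32e, b461f3b, f2ef33c, feab818}.
41bf34a is not in that set, so it is not an ancestor of 83a22aa.

No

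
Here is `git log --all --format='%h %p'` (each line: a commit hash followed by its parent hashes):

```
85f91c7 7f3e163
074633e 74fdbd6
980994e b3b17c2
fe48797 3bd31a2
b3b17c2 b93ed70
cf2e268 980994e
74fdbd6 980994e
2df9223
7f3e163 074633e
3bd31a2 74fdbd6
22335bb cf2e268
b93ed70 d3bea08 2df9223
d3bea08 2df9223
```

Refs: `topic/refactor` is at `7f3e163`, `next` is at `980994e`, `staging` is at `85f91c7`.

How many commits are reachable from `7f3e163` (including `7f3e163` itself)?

8

Walking parent pointers from 7f3e163: reachable set = {074633e, 2df9223, 74fdbd6, 7f3e163, 980994e, b3b17c2, b93ed70, d3bea08}.
That is 8 commits.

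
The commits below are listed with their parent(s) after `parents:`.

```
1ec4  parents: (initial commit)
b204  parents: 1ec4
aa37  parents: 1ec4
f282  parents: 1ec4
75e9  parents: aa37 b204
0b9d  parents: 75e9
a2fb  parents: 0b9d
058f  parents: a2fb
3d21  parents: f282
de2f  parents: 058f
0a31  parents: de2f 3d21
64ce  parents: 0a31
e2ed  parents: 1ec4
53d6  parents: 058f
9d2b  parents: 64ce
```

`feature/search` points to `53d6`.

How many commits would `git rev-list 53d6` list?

8

Walking parent pointers from 53d6: reachable set = {058f, 0b9d, 1ec4, 53d6, 75e9, a2fb, aa37, b204}.
That is 8 commits.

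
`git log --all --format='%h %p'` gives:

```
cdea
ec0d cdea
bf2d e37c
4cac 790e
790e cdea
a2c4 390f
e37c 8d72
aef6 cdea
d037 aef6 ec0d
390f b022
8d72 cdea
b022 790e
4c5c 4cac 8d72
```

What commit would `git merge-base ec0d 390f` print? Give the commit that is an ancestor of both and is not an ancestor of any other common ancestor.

cdea

Ancestors of ec0d: {cdea, ec0d}.
Ancestors of 390f: {390f, 790e, b022, cdea}.
Common ancestors: {cdea}.
The only common ancestor is cdea, so it is the merge base.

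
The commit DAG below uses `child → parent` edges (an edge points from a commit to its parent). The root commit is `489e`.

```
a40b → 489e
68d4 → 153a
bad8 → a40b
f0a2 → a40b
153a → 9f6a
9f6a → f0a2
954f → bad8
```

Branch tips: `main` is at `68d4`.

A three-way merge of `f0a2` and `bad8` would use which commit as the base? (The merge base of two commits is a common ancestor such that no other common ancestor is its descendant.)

a40b

Ancestors of f0a2: {489e, a40b, f0a2}.
Ancestors of bad8: {489e, a40b, bad8}.
Common ancestors: {489e, a40b}.
Among these, a40b is not an ancestor of any other common ancestor — it is the merge base.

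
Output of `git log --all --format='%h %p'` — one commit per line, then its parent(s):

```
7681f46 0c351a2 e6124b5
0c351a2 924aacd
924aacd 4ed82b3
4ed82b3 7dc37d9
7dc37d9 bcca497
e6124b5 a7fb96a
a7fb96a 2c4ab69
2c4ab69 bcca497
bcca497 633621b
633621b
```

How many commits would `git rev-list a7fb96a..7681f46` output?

Reachable from 7681f46: {0c351a2, 2c4ab69, 4ed82b3, 633621b, 7681f46, 7dc37d9, 924aacd, a7fb96a, bcca497, e6124b5}.
Reachable from a7fb96a: {2c4ab69, 633621b, a7fb96a, bcca497}.
In 7681f46's history but not a7fb96a's: {0c351a2, 4ed82b3, 7681f46, 7dc37d9, 924aacd, e6124b5} — 6 commits.

6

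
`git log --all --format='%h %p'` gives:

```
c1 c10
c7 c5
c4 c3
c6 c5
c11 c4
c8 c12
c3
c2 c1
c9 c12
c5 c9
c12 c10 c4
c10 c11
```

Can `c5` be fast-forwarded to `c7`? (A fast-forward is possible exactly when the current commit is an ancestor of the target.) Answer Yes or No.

A fast-forward from c5 to c7 is possible iff c5 is an ancestor of c7.
Ancestors of c7: {c10, c11, c12, c3, c4, c5, c7, c9}.
c5 is among them, so fast-forward is possible.

Yes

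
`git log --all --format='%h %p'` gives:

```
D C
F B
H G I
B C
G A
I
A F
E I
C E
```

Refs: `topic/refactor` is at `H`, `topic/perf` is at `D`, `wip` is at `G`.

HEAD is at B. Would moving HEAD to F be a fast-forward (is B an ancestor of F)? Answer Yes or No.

Yes

A fast-forward from B to F is possible iff B is an ancestor of F.
Ancestors of F: {B, C, E, F, I}.
B is among them, so fast-forward is possible.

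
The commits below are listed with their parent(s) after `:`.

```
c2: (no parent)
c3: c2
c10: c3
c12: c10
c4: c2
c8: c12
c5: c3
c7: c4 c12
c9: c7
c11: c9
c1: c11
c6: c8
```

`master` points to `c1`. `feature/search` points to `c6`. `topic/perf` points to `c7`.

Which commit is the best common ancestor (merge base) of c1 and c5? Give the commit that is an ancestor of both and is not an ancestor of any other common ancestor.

Ancestors of c1: {c1, c10, c11, c12, c2, c3, c4, c7, c9}.
Ancestors of c5: {c2, c3, c5}.
Common ancestors: {c2, c3}.
Among these, c3 is not an ancestor of any other common ancestor — it is the merge base.

c3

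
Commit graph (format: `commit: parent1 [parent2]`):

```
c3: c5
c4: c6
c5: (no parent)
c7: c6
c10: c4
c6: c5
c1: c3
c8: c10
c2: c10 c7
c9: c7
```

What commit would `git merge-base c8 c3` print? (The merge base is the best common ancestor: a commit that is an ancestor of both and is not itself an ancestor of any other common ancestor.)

Ancestors of c8: {c10, c4, c5, c6, c8}.
Ancestors of c3: {c3, c5}.
Common ancestors: {c5}.
The only common ancestor is c5, so it is the merge base.

c5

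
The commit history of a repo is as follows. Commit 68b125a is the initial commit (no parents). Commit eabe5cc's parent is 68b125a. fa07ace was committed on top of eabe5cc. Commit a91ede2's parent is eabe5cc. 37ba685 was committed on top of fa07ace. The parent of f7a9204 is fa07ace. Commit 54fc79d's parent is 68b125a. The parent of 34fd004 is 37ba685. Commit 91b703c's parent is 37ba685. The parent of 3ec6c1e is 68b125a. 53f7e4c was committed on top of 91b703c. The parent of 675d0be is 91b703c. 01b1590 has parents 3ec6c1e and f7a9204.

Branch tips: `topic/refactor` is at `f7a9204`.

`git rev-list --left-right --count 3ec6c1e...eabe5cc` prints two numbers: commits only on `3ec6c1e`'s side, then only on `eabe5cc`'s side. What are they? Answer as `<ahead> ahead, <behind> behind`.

1 ahead, 1 behind

Reachable from 3ec6c1e: {3ec6c1e, 68b125a}.
Reachable from eabe5cc: {68b125a, eabe5cc}.
Only in 3ec6c1e's history (ahead): {3ec6c1e} — 1.
Only in eabe5cc's history (behind): {eabe5cc} — 1.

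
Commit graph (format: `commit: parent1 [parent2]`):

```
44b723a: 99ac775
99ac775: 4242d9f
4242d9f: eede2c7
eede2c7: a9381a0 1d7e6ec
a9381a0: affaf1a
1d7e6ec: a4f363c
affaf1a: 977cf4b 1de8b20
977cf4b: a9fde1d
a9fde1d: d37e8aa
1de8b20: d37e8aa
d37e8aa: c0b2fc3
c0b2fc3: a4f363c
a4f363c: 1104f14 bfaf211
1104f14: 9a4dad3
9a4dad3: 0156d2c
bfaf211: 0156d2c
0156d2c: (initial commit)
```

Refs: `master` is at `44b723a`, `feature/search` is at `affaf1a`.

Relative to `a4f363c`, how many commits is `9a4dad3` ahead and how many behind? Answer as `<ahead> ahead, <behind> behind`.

0 ahead, 3 behind

Reachable from 9a4dad3: {0156d2c, 9a4dad3}.
Reachable from a4f363c: {0156d2c, 1104f14, 9a4dad3, a4f363c, bfaf211}.
Only in 9a4dad3's history (ahead): {} — 0.
Only in a4f363c's history (behind): {1104f14, a4f363c, bfaf211} — 3.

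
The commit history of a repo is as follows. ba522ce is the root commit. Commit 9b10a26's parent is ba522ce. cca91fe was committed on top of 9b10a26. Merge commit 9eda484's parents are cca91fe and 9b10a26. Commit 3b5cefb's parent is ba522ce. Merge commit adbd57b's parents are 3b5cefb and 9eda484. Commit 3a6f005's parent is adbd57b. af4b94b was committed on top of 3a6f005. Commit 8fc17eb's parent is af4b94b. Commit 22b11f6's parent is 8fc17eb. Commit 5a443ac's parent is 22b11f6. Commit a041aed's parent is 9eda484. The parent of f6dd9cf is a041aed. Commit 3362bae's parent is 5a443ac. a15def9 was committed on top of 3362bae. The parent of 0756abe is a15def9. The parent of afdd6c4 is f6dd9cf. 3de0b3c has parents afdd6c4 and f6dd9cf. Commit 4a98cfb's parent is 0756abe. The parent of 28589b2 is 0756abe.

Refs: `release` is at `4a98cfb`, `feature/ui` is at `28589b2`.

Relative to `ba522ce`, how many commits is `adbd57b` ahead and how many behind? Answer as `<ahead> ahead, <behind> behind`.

5 ahead, 0 behind

Reachable from adbd57b: {3b5cefb, 9b10a26, 9eda484, adbd57b, ba522ce, cca91fe}.
Reachable from ba522ce: {ba522ce}.
Only in adbd57b's history (ahead): {3b5cefb, 9b10a26, 9eda484, adbd57b, cca91fe} — 5.
Only in ba522ce's history (behind): {} — 0.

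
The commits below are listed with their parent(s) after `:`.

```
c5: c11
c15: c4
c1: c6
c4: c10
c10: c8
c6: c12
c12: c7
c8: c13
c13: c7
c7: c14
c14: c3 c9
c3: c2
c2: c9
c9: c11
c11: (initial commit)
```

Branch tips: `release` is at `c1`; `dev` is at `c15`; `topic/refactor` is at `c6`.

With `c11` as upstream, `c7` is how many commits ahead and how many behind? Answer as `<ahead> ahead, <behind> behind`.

Reachable from c7: {c11, c14, c2, c3, c7, c9}.
Reachable from c11: {c11}.
Only in c7's history (ahead): {c14, c2, c3, c7, c9} — 5.
Only in c11's history (behind): {} — 0.

5 ahead, 0 behind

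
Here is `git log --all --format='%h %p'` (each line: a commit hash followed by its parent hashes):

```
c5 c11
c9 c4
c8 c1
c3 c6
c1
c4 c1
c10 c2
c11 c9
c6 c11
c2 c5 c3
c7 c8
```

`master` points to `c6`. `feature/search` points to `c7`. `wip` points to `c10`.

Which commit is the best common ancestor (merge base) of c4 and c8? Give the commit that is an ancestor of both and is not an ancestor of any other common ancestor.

Ancestors of c4: {c1, c4}.
Ancestors of c8: {c1, c8}.
Common ancestors: {c1}.
The only common ancestor is c1, so it is the merge base.

c1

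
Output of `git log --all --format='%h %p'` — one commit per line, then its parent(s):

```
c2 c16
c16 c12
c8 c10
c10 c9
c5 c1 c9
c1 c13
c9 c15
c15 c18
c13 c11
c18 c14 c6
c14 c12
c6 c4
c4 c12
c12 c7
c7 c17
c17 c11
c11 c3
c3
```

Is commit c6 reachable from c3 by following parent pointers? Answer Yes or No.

No

Ancestors of c3: {c3}.
c6 is not in that set, so it is not an ancestor of c3.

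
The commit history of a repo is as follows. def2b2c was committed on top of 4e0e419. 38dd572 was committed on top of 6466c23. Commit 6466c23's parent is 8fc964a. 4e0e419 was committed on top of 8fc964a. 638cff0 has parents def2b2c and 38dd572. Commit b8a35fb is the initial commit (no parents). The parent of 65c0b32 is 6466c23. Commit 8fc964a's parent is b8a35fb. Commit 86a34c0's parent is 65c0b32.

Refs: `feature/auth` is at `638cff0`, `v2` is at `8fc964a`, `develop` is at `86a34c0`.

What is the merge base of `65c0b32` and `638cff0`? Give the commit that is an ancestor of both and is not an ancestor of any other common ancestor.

6466c23

Ancestors of 65c0b32: {6466c23, 65c0b32, 8fc964a, b8a35fb}.
Ancestors of 638cff0: {38dd572, 4e0e419, 638cff0, 6466c23, 8fc964a, b8a35fb, def2b2c}.
Common ancestors: {6466c23, 8fc964a, b8a35fb}.
Among these, 6466c23 is not an ancestor of any other common ancestor — it is the merge base.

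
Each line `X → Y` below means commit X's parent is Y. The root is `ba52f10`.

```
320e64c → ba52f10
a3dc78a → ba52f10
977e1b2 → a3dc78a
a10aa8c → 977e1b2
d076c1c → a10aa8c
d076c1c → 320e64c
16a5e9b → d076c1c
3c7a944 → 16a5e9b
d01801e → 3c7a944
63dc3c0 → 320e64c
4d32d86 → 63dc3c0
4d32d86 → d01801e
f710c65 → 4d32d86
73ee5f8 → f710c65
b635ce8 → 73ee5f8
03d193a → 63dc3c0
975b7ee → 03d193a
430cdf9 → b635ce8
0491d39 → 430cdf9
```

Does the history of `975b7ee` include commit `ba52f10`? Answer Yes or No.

Yes

Ancestors of 975b7ee (commits reachable by following parents): {03d193a, 320e64c, 63dc3c0, 975b7ee, ba52f10}.
ba52f10 is in that set, so it is an ancestor of 975b7ee.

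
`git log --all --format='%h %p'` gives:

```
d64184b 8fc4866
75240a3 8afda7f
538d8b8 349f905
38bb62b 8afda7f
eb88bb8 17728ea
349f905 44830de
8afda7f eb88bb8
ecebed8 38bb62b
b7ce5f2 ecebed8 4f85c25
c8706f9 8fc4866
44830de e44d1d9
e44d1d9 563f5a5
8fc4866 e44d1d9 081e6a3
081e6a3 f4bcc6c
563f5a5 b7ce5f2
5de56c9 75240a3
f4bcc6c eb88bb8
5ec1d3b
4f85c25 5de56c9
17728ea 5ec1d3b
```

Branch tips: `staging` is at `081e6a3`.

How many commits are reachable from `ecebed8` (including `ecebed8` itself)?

6

Walking parent pointers from ecebed8: reachable set = {17728ea, 38bb62b, 5ec1d3b, 8afda7f, eb88bb8, ecebed8}.
That is 6 commits.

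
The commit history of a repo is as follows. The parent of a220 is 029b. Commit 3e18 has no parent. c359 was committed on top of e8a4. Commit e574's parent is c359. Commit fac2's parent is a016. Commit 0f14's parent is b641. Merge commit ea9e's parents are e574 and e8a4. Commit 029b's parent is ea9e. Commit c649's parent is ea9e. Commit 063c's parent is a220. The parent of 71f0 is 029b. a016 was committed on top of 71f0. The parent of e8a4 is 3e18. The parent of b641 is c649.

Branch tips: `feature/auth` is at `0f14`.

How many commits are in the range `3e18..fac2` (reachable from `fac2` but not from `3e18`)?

Reachable from fac2: {029b, 3e18, 71f0, a016, c359, e574, e8a4, ea9e, fac2}.
Reachable from 3e18: {3e18}.
In fac2's history but not 3e18's: {029b, 71f0, a016, c359, e574, e8a4, ea9e, fac2} — 8 commits.

8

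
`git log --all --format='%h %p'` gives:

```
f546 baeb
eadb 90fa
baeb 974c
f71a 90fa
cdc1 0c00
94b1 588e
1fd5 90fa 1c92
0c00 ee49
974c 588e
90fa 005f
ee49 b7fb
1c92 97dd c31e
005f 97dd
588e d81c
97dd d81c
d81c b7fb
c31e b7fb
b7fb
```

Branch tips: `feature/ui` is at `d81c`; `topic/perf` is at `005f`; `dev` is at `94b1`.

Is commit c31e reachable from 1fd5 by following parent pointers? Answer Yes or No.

Yes

Ancestors of 1fd5 (commits reachable by following parents): {005f, 1c92, 1fd5, 90fa, 97dd, b7fb, c31e, d81c}.
c31e is in that set, so it is an ancestor of 1fd5.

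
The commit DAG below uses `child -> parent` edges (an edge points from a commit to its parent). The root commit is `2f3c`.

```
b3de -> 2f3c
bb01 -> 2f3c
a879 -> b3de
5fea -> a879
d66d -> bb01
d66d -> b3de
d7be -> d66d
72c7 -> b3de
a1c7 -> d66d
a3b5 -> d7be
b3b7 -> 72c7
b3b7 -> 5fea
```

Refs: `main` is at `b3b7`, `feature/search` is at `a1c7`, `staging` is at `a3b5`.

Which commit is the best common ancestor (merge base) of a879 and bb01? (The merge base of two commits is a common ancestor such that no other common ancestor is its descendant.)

Ancestors of a879: {2f3c, a879, b3de}.
Ancestors of bb01: {2f3c, bb01}.
Common ancestors: {2f3c}.
The only common ancestor is 2f3c, so it is the merge base.

2f3c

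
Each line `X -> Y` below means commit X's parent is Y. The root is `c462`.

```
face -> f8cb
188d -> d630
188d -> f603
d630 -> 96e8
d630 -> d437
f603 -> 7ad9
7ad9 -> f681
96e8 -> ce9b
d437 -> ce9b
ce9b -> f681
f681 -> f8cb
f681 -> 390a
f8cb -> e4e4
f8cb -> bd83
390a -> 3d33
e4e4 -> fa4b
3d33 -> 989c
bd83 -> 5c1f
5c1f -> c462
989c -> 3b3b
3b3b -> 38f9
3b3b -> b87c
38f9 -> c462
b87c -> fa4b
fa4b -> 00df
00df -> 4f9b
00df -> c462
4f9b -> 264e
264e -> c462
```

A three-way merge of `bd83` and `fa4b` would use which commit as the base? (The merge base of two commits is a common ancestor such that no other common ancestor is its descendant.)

c462

Ancestors of bd83: {5c1f, bd83, c462}.
Ancestors of fa4b: {00df, 264e, 4f9b, c462, fa4b}.
Common ancestors: {c462}.
The only common ancestor is c462, so it is the merge base.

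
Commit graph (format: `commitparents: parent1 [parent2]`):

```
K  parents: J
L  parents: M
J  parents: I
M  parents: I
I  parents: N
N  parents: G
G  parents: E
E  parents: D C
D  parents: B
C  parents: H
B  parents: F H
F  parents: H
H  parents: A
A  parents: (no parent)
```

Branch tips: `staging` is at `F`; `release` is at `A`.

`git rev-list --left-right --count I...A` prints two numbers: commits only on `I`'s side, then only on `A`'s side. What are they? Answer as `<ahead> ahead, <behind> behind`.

Reachable from I: {A, B, C, D, E, F, G, H, I, N}.
Reachable from A: {A}.
Only in I's history (ahead): {B, C, D, E, F, G, H, I, N} — 9.
Only in A's history (behind): {} — 0.

9 ahead, 0 behind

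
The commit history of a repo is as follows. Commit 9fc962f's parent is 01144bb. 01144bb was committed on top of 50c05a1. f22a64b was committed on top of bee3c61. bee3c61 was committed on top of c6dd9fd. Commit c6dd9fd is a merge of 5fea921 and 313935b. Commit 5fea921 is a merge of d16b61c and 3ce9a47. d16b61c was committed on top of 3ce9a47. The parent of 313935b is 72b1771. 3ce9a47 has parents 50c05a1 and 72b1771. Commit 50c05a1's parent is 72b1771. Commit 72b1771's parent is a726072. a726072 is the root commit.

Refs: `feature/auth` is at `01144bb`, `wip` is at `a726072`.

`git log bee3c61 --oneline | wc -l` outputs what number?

Walking parent pointers from bee3c61: reachable set = {313935b, 3ce9a47, 50c05a1, 5fea921, 72b1771, a726072, bee3c61, c6dd9fd, d16b61c}.
That is 9 commits.

9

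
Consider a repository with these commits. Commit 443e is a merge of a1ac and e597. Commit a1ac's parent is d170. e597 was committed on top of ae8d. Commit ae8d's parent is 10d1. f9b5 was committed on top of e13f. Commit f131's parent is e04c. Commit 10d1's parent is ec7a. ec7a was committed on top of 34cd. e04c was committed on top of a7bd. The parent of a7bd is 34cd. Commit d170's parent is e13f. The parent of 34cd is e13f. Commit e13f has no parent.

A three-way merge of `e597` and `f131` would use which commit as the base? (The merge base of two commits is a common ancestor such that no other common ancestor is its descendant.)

Ancestors of e597: {10d1, 34cd, ae8d, e13f, e597, ec7a}.
Ancestors of f131: {34cd, a7bd, e04c, e13f, f131}.
Common ancestors: {34cd, e13f}.
Among these, 34cd is not an ancestor of any other common ancestor — it is the merge base.

34cd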